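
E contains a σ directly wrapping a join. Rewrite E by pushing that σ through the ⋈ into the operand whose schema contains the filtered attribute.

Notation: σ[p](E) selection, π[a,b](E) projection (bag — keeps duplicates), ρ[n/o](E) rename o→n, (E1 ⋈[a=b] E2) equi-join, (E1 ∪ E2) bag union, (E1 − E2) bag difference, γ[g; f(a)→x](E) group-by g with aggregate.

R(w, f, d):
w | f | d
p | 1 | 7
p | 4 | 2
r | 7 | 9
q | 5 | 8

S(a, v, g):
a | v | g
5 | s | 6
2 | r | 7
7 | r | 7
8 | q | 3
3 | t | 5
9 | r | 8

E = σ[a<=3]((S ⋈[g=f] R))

σ filters on a, owned by the left side.
E' = (σ[a<=3](S) ⋈[g=f] R)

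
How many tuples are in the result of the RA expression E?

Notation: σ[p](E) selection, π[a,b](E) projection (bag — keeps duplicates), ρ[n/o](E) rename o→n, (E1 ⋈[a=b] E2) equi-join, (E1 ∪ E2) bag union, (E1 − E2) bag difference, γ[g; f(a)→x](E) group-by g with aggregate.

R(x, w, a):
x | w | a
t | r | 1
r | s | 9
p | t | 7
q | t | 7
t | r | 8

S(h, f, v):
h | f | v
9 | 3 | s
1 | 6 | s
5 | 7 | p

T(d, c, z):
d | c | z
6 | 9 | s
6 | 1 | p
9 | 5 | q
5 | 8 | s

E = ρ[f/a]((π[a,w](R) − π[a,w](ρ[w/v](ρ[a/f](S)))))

Subexpression sizes:
  R → 5
  π[a,w](R) → 5
  S → 3
  ρ[a/f](S) → 3
  ρ[w/v](ρ[a/f](S)) → 3
  π[a,w](ρ[w/v](ρ[a/f](S))) → 3
  (π[a,w](R) − π[a,w](ρ[w/v](ρ[a/f](S)))) → 5
  ρ[f/a]((π[a,w](R) − π[a,w](ρ[w/v](ρ[a/f](S))))) → 5

|E| = 5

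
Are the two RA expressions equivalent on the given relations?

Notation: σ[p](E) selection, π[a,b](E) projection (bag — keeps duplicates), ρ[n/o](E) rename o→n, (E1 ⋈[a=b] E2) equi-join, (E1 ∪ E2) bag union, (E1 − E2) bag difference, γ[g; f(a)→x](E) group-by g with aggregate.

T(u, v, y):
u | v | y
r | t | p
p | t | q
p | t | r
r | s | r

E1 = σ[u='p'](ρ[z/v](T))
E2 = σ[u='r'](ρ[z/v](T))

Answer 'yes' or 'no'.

E1 stepwise |·|:
  T → 4
  ρ[z/v](T) → 4
  σ[u='p'](ρ[z/v](T)) → 2
E2 stepwise |·|:
  T → 4
  ρ[z/v](T) → 4
  σ[u='r'](ρ[z/v](T)) → 2

E1 result:
u | z | y
p | t | q
p | t | r
E2 result:
u | z | y
r | s | r
r | t | p
Witness: ('r', 's', 'r') appears 0× in E1 but 1× in E2.

no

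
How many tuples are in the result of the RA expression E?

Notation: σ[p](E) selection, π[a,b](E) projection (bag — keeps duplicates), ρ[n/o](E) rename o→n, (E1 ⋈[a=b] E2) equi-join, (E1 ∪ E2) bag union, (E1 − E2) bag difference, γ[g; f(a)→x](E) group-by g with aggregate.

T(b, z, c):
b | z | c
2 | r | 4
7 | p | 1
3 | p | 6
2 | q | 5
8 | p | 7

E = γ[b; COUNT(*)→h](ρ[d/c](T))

Row counts bottom-up:
  T → 5
  ρ[d/c](T) → 5
  γ[b; COUNT(*)→h](ρ[d/c](T)) → 4

|E| = 4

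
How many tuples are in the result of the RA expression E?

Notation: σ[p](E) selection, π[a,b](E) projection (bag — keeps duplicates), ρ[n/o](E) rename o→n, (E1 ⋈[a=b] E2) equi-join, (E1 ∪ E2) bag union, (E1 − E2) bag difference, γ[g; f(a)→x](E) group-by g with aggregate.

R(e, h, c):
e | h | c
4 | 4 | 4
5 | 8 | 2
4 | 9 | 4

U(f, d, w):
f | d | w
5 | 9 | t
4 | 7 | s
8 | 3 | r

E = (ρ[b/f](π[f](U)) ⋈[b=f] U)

Per-node cardinality:
  U → 3
  π[f](U) → 3
  ρ[b/f](π[f](U)) → 3
  U → 3
  (ρ[b/f](π[f](U)) ⋈[b=f] U) → 3

|E| = 3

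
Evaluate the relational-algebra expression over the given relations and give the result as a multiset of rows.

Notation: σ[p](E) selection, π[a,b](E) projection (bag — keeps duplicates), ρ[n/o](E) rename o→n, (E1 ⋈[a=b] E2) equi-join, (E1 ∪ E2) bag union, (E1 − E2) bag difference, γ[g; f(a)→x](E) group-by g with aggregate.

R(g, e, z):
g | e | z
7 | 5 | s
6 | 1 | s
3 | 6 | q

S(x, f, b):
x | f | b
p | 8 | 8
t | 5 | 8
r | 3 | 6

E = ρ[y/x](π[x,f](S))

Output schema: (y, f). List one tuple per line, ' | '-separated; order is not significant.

Stepwise |·|:
  S → 3
  π[x,f](S) → 3
  ρ[y/x](π[x,f](S)) → 3

== RESULT ==
y | f
p | 8
r | 3
t | 5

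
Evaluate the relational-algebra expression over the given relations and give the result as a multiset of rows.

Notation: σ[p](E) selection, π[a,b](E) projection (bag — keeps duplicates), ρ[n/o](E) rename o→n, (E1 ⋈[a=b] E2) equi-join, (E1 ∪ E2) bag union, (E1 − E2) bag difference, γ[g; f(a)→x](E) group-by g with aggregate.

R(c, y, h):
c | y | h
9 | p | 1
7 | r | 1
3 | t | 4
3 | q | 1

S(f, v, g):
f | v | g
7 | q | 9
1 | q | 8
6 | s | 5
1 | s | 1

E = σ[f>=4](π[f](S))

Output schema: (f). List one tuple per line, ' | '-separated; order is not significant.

Per-node cardinality:
  S → 4
  π[f](S) → 4
  σ[f>=4](π[f](S)) → 2

== RESULT ==
f
6
7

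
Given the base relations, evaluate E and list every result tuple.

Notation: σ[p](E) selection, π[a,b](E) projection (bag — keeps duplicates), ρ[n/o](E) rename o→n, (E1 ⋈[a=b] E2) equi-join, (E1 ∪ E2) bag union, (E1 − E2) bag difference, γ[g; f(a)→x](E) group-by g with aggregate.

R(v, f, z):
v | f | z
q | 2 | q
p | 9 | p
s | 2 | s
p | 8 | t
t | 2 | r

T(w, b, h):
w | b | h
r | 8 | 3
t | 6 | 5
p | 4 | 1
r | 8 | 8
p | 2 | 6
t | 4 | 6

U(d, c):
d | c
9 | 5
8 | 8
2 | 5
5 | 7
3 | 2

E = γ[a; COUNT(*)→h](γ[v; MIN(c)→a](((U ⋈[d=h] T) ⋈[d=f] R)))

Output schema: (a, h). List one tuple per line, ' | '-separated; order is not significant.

Stepwise |·|:
  U → 5
  T → 6
  (U ⋈[d=h] T) → 3
  R → 5
  ((U ⋈[d=h] T) ⋈[d=f] R) → 1
  γ[v; MIN(c)→a](((U ⋈[d=h] T) ⋈[d=f] R)) → 1
  γ[a; COUNT(*)→h](γ[v; MIN(c)→a](((U ⋈[d=h] T) ⋈[d=f] R))) → 1

== RESULT ==
a | h
8 | 1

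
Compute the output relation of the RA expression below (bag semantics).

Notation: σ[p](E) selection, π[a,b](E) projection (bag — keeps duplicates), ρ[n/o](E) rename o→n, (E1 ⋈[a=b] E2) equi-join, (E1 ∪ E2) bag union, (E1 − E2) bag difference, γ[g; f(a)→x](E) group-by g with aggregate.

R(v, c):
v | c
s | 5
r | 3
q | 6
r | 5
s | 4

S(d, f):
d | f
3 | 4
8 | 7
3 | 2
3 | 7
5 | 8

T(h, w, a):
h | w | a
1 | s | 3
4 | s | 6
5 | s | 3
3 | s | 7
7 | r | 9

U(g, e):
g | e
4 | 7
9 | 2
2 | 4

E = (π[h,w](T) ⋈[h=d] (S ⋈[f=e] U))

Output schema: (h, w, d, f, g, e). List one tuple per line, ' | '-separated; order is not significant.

Subexpression sizes:
  T → 5
  π[h,w](T) → 5
  S → 5
  U → 3
  (S ⋈[f=e] U) → 4
  (π[h,w](T) ⋈[h=d] (S ⋈[f=e] U)) → 3

== RESULT ==
h | w | d | f | g | e
3 | s | 3 | 2 | 9 | 2
3 | s | 3 | 4 | 2 | 4
3 | s | 3 | 7 | 4 | 7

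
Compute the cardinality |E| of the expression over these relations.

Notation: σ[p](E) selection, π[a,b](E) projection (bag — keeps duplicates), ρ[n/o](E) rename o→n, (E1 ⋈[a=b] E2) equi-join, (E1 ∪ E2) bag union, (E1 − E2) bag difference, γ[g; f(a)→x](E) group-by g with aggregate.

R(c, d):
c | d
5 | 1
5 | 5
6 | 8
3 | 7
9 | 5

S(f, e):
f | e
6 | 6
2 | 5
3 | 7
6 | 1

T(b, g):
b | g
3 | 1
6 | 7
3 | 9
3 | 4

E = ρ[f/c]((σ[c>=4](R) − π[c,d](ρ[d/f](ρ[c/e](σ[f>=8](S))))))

Stepwise |·|:
  R → 5
  σ[c>=4](R) → 4
  S → 4
  σ[f>=8](S) → 0
  ρ[c/e](σ[f>=8](S)) → 0
  ρ[d/f](ρ[c/e](σ[f>=8](S))) → 0
  π[c,d](ρ[d/f](ρ[c/e](σ[f>=8](S)))) → 0
  (σ[c>=4](R) − π[c,d](ρ[d/f](ρ[c/e](σ[f>=8](S))))) → 4
  ρ[f/c]((σ[c>=4](R) − π[c,d](ρ[d/f](ρ[c/e](σ[f>=8](S)))))) → 4

|E| = 4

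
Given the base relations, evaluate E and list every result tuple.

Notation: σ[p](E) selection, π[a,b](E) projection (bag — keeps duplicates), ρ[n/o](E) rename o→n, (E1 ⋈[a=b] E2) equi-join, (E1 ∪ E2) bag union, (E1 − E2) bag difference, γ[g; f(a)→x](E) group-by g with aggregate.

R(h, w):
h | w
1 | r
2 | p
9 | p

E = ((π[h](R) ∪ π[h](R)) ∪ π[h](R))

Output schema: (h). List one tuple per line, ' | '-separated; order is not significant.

Subexpression sizes:
  R → 3
  π[h](R) → 3
  R → 3
  π[h](R) → 3
  (π[h](R) ∪ π[h](R)) → 6
  R → 3
  π[h](R) → 3
  ((π[h](R) ∪ π[h](R)) ∪ π[h](R)) → 9

== RESULT ==
h
1
1
1
2
2
2
9
9
9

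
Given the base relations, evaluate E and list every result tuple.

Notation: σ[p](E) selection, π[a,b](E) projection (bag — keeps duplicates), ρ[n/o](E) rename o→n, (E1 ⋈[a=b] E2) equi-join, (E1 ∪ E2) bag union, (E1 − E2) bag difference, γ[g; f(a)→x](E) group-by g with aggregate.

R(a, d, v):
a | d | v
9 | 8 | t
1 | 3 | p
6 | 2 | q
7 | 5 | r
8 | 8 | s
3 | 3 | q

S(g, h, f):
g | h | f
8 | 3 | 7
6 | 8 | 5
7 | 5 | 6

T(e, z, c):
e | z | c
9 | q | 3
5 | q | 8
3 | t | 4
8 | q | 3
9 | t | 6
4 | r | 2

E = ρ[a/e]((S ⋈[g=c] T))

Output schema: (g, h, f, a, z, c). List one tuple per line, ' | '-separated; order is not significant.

Stepwise |·|:
  S → 3
  T → 6
  (S ⋈[g=c] T) → 2
  ρ[a/e]((S ⋈[g=c] T)) → 2

== RESULT ==
g | h | f | a | z | c
6 | 8 | 5 | 9 | t | 6
8 | 3 | 7 | 5 | q | 8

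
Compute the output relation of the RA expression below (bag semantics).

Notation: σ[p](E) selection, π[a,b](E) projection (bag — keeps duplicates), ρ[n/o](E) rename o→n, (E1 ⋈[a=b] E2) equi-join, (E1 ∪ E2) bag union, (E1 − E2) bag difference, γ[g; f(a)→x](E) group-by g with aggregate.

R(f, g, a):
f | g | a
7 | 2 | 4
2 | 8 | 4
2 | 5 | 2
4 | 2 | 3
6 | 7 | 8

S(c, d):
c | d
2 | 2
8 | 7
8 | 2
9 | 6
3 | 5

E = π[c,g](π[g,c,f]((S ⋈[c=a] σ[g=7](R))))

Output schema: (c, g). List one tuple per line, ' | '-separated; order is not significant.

Row counts bottom-up:
  S → 5
  R → 5
  σ[g=7](R) → 1
  (S ⋈[c=a] σ[g=7](R)) → 2
  π[g,c,f]((S ⋈[c=a] σ[g=7](R))) → 2
  π[c,g](π[g,c,f]((S ⋈[c=a] σ[g=7](R)))) → 2

== RESULT ==
c | g
8 | 7
8 | 7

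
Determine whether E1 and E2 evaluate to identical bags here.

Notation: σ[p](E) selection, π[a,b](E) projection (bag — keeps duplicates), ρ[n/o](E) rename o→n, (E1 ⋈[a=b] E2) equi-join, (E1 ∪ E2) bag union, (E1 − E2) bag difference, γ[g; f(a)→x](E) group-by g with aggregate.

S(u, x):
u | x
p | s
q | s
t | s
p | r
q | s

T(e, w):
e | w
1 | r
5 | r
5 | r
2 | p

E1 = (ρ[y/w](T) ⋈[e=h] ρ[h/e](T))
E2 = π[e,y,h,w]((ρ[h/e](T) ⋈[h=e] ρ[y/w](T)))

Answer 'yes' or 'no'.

E1 stepwise |·|:
  T → 4
  ρ[y/w](T) → 4
  T → 4
  ρ[h/e](T) → 4
  (ρ[y/w](T) ⋈[e=h] ρ[h/e](T)) → 6
E2 stepwise |·|:
  T → 4
  ρ[h/e](T) → 4
  T → 4
  ρ[y/w](T) → 4
  (ρ[h/e](T) ⋈[h=e] ρ[y/w](T)) → 6
  π[e,y,h,w]((ρ[h/e](T) ⋈[h=e] ρ[y/w](T))) → 6

E1 and E2 produce the same multiset:
e | y | h | w
1 | r | 1 | r
2 | p | 2 | p
5 | r | 5 | r
5 | r | 5 | r
5 | r | 5 | r
5 | r | 5 | r

yes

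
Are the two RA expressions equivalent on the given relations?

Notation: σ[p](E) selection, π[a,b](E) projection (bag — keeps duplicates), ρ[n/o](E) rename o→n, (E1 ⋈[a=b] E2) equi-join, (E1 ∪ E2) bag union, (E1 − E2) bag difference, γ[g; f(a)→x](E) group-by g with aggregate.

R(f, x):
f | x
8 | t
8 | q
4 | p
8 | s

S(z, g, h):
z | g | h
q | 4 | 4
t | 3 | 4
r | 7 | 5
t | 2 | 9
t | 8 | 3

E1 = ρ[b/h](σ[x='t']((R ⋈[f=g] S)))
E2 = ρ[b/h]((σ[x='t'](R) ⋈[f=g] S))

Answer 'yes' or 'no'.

E1 row counts bottom-up:
  R → 4
  S → 5
  (R ⋈[f=g] S) → 4
  σ[x='t']((R ⋈[f=g] S)) → 1
  ρ[b/h](σ[x='t']((R ⋈[f=g] S))) → 1
E2 row counts bottom-up:
  R → 4
  σ[x='t'](R) → 1
  S → 5
  (σ[x='t'](R) ⋈[f=g] S) → 1
  ρ[b/h]((σ[x='t'](R) ⋈[f=g] S)) → 1

E1 and E2 produce the same multiset:
f | x | z | g | b
8 | t | t | 8 | 3

yes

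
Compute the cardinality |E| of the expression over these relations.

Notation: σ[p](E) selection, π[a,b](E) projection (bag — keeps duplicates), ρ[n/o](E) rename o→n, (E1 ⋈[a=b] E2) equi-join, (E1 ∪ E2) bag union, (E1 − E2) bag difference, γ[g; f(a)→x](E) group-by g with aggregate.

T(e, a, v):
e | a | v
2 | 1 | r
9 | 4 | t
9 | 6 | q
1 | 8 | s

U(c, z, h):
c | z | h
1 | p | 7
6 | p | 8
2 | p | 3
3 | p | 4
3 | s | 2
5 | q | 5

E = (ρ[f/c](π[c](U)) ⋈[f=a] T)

Stepwise |·|:
  U → 6
  π[c](U) → 6
  ρ[f/c](π[c](U)) → 6
  T → 4
  (ρ[f/c](π[c](U)) ⋈[f=a] T) → 2

|E| = 2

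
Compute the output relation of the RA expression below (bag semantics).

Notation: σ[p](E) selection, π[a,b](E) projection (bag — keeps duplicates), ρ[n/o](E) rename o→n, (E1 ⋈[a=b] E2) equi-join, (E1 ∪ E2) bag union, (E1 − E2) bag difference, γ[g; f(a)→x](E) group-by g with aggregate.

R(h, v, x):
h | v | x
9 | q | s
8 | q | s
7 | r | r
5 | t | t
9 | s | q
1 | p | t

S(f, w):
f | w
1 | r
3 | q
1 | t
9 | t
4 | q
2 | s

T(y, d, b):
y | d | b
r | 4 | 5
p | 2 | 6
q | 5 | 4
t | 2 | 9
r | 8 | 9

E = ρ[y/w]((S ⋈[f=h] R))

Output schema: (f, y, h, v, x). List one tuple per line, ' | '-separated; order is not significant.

Per-node cardinality:
  S → 6
  R → 6
  (S ⋈[f=h] R) → 4
  ρ[y/w]((S ⋈[f=h] R)) → 4

== RESULT ==
f | y | h | v | x
1 | r | 1 | p | t
1 | t | 1 | p | t
9 | t | 9 | q | s
9 | t | 9 | s | q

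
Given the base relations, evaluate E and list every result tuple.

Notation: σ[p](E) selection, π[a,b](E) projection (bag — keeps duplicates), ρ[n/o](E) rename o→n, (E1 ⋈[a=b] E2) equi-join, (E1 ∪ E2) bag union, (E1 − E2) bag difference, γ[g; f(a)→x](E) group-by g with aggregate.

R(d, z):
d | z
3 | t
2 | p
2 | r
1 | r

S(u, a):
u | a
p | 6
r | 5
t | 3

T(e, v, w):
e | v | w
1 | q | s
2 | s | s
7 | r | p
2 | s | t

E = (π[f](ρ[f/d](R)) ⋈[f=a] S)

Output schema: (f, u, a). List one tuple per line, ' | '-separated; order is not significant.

Subexpression sizes:
  R → 4
  ρ[f/d](R) → 4
  π[f](ρ[f/d](R)) → 4
  S → 3
  (π[f](ρ[f/d](R)) ⋈[f=a] S) → 1

== RESULT ==
f | u | a
3 | t | 3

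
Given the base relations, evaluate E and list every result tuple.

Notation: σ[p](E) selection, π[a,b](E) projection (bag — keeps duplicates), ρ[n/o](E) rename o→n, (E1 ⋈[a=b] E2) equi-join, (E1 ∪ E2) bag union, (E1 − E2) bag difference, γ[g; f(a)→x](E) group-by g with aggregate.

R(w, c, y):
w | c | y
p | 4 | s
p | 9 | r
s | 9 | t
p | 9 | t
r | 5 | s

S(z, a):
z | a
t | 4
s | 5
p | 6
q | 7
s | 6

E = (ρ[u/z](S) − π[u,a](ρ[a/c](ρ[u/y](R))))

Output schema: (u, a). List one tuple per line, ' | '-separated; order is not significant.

Subexpression sizes:
  S → 5
  ρ[u/z](S) → 5
  R → 5
  ρ[u/y](R) → 5
  ρ[a/c](ρ[u/y](R)) → 5
  π[u,a](ρ[a/c](ρ[u/y](R))) → 5
  (ρ[u/z](S) − π[u,a](ρ[a/c](ρ[u/y](R)))) → 4

== RESULT ==
u | a
p | 6
q | 7
s | 6
t | 4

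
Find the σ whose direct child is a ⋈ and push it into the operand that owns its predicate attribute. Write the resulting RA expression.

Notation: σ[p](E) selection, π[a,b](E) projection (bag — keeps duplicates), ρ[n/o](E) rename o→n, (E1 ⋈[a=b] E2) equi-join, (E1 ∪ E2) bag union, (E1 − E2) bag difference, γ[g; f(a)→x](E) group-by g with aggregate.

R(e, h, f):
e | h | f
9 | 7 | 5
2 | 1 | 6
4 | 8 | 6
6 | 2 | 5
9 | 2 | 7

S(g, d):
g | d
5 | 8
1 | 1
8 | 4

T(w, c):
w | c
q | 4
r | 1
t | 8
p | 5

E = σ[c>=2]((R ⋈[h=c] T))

σ filters on c, owned by the right side.
E' = (R ⋈[h=c] σ[c>=2](T))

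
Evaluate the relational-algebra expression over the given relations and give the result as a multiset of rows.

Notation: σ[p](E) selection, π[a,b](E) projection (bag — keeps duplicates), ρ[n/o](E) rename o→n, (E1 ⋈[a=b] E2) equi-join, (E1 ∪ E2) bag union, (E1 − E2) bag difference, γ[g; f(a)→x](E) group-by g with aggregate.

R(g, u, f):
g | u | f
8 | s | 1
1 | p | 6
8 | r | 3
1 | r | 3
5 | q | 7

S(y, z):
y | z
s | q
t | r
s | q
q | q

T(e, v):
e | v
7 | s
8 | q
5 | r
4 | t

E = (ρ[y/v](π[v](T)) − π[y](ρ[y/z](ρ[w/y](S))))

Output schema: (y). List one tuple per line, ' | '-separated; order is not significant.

Subexpression sizes:
  T → 4
  π[v](T) → 4
  ρ[y/v](π[v](T)) → 4
  S → 4
  ρ[w/y](S) → 4
  ρ[y/z](ρ[w/y](S)) → 4
  π[y](ρ[y/z](ρ[w/y](S))) → 4
  (ρ[y/v](π[v](T)) − π[y](ρ[y/z](ρ[w/y](S)))) → 2

== RESULT ==
y
s
t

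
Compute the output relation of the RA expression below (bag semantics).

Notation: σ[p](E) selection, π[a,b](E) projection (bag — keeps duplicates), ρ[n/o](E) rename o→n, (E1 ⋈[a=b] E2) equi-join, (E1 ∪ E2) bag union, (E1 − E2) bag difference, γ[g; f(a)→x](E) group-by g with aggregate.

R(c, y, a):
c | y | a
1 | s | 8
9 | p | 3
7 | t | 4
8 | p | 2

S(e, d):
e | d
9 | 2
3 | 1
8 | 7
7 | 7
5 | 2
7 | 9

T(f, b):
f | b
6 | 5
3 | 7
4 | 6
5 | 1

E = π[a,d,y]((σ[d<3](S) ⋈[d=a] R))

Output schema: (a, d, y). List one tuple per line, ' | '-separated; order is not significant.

Subexpression sizes:
  S → 6
  σ[d<3](S) → 3
  R → 4
  (σ[d<3](S) ⋈[d=a] R) → 2
  π[a,d,y]((σ[d<3](S) ⋈[d=a] R)) → 2

== RESULT ==
a | d | y
2 | 2 | p
2 | 2 | p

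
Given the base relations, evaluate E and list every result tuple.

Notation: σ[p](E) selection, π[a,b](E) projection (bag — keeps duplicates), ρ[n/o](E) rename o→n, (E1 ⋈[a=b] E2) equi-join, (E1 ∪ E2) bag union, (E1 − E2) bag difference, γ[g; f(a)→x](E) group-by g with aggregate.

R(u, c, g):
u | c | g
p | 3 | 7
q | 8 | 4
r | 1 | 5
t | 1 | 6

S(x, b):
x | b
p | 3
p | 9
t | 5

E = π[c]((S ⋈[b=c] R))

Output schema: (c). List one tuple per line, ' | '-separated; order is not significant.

Stepwise |·|:
  S → 3
  R → 4
  (S ⋈[b=c] R) → 1
  π[c]((S ⋈[b=c] R)) → 1

== RESULT ==
c
3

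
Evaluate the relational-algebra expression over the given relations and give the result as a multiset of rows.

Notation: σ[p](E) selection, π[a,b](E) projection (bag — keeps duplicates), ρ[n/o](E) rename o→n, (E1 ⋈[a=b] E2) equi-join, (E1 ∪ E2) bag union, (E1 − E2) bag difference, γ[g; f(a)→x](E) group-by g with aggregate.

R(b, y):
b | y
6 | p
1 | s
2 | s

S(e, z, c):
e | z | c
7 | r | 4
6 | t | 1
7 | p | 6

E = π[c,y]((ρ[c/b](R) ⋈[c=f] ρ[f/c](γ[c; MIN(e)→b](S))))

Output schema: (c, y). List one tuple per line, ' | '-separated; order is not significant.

Stepwise |·|:
  R → 3
  ρ[c/b](R) → 3
  S → 3
  γ[c; MIN(e)→b](S) → 3
  ρ[f/c](γ[c; MIN(e)→b](S)) → 3
  (ρ[c/b](R) ⋈[c=f] ρ[f/c](γ[c; MIN(e)→b](S))) → 2
  π[c,y]((ρ[c/b](R) ⋈[c=f] ρ[f/c](γ[c; MIN(e)→b](S)))) → 2

== RESULT ==
c | y
1 | s
6 | p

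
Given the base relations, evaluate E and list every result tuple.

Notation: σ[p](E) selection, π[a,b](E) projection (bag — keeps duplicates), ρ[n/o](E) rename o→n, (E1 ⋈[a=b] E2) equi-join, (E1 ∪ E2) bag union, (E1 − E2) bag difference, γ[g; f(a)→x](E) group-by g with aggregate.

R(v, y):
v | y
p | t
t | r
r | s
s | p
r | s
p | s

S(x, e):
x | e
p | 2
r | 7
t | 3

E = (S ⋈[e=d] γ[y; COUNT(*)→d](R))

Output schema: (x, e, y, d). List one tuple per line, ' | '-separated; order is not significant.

Row counts bottom-up:
  S → 3
  R → 6
  γ[y; COUNT(*)→d](R) → 4
  (S ⋈[e=d] γ[y; COUNT(*)→d](R)) → 1

== RESULT ==
x | e | y | d
t | 3 | s | 3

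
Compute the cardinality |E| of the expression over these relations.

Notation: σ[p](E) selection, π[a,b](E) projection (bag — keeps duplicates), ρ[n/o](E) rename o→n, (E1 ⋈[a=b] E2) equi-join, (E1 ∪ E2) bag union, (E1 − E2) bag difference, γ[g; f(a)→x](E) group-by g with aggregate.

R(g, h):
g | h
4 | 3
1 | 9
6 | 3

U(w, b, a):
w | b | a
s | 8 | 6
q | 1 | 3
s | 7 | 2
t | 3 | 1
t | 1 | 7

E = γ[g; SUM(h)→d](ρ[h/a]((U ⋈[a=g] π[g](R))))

Per-node cardinality:
  U → 5
  R → 3
  π[g](R) → 3
  (U ⋈[a=g] π[g](R)) → 2
  ρ[h/a]((U ⋈[a=g] π[g](R))) → 2
  γ[g; SUM(h)→d](ρ[h/a]((U ⋈[a=g] π[g](R)))) → 2

|E| = 2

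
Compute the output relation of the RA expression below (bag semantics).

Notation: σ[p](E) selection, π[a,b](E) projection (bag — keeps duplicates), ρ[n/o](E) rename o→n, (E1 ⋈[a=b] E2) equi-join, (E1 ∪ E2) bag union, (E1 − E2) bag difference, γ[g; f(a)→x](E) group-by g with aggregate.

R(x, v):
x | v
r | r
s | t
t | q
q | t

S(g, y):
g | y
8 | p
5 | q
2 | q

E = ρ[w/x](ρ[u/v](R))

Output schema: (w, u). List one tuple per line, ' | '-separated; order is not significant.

Stepwise |·|:
  R → 4
  ρ[u/v](R) → 4
  ρ[w/x](ρ[u/v](R)) → 4

== RESULT ==
w | u
q | t
r | r
s | t
t | q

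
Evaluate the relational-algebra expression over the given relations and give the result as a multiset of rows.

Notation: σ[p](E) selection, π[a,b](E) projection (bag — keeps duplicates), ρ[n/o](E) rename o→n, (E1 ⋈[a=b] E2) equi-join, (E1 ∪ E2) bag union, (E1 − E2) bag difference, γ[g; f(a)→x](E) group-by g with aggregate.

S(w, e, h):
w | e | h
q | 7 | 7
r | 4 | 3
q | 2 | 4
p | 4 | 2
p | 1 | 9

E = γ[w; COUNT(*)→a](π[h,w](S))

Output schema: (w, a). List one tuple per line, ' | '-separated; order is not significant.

Row counts bottom-up:
  S → 5
  π[h,w](S) → 5
  γ[w; COUNT(*)→a](π[h,w](S)) → 3

== RESULT ==
w | a
p | 2
q | 2
r | 1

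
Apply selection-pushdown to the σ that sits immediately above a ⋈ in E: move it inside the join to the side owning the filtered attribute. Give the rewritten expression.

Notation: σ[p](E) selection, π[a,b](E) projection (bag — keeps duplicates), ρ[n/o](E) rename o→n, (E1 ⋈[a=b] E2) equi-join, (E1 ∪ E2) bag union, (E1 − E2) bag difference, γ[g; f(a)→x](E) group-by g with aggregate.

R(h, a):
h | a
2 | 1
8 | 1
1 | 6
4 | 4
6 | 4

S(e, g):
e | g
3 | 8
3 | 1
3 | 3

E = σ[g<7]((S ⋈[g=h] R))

σ filters on g, owned by the left side.
E' = (σ[g<7](S) ⋈[g=h] R)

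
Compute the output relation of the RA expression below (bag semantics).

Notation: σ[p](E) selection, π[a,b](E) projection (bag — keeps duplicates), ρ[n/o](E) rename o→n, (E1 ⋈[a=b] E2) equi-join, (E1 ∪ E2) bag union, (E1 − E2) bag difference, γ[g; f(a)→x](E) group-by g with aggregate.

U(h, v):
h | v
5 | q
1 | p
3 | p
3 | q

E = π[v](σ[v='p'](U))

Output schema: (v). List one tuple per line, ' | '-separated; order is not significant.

Per-node cardinality:
  U → 4
  σ[v='p'](U) → 2
  π[v](σ[v='p'](U)) → 2

== RESULT ==
v
p
p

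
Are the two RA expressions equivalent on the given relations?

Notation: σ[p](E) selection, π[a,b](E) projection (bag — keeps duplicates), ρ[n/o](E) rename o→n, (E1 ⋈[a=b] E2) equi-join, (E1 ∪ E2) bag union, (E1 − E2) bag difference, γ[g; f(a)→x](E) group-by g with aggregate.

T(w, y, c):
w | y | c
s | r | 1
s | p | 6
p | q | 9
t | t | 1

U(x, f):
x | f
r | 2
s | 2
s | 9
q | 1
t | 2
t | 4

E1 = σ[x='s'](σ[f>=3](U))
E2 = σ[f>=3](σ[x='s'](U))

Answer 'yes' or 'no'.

E1 per-node cardinality:
  U → 6
  σ[f>=3](U) → 2
  σ[x='s'](σ[f>=3](U)) → 1
E2 per-node cardinality:
  U → 6
  σ[x='s'](U) → 2
  σ[f>=3](σ[x='s'](U)) → 1

E1 and E2 produce the same multiset:
x | f
s | 9

yes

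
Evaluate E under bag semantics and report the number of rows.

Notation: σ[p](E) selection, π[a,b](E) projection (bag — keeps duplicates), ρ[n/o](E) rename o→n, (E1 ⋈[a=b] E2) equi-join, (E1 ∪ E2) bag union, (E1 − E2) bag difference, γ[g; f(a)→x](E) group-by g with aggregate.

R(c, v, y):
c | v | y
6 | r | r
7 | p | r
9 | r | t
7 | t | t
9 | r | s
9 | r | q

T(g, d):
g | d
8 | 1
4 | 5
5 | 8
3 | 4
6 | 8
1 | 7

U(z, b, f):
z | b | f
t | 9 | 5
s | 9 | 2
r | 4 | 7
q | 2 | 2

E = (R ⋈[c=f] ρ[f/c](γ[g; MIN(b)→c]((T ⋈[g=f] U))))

Per-node cardinality:
  R → 6
  T → 6
  U → 4
  (T ⋈[g=f] U) → 1
  γ[g; MIN(b)→c]((T ⋈[g=f] U)) → 1
  ρ[f/c](γ[g; MIN(b)→c]((T ⋈[g=f] U))) → 1
  (R ⋈[c=f] ρ[f/c](γ[g; MIN(b)→c]((T ⋈[g=f] U)))) → 3

|E| = 3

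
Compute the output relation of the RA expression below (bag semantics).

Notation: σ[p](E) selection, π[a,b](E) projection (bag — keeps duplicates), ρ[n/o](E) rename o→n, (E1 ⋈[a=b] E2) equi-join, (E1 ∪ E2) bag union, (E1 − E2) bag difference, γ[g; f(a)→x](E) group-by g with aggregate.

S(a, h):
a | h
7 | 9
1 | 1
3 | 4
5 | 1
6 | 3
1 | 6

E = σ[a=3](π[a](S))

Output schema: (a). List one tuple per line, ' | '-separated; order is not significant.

Subexpression sizes:
  S → 6
  π[a](S) → 6
  σ[a=3](π[a](S)) → 1

== RESULT ==
a
3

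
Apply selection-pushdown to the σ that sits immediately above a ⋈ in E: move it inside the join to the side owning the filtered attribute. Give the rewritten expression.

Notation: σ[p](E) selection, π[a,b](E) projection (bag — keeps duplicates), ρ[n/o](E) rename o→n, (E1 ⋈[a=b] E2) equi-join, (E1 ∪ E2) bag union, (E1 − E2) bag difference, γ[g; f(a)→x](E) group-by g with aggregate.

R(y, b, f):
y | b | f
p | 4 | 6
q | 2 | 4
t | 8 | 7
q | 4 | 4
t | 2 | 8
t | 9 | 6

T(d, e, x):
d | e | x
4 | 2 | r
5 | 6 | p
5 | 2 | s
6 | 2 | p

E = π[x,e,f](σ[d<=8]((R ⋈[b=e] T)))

σ filters on d, owned by the right side.
E' = π[x,e,f]((R ⋈[b=e] σ[d<=8](T)))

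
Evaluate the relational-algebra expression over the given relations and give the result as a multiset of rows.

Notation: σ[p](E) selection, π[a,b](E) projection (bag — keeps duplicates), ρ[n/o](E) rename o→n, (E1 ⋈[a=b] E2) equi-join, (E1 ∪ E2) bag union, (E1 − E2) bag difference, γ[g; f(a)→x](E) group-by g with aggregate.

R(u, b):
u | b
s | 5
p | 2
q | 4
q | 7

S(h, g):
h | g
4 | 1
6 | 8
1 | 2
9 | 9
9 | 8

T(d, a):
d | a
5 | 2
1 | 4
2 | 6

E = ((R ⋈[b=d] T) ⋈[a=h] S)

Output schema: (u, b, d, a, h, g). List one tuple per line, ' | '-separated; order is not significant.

Per-node cardinality:
  R → 4
  T → 3
  (R ⋈[b=d] T) → 2
  S → 5
  ((R ⋈[b=d] T) ⋈[a=h] S) → 1

== RESULT ==
u | b | d | a | h | g
p | 2 | 2 | 6 | 6 | 8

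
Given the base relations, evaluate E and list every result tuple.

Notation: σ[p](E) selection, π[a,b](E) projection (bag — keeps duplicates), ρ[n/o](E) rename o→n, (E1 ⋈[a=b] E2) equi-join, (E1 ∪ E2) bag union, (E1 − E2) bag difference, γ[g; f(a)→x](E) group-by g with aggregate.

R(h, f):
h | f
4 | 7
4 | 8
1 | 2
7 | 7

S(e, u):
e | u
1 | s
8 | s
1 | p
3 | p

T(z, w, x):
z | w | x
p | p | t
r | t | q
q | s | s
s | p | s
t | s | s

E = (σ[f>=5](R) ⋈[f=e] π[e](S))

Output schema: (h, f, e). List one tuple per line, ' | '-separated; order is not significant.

Per-node cardinality:
  R → 4
  σ[f>=5](R) → 3
  S → 4
  π[e](S) → 4
  (σ[f>=5](R) ⋈[f=e] π[e](S)) → 1

== RESULT ==
h | f | e
4 | 8 | 8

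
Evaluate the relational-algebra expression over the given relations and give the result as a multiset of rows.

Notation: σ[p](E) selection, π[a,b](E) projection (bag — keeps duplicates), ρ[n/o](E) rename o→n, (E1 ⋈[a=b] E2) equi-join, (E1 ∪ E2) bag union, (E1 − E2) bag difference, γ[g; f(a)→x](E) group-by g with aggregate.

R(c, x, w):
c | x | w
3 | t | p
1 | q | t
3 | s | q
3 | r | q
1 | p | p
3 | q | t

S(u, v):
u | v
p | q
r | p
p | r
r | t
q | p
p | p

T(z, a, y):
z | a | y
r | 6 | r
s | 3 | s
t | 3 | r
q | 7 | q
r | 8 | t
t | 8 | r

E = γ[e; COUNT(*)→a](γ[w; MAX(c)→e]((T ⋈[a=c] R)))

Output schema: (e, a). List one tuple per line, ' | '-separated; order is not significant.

Per-node cardinality:
  T → 6
  R → 6
  (T ⋈[a=c] R) → 8
  γ[w; MAX(c)→e]((T ⋈[a=c] R)) → 3
  γ[e; COUNT(*)→a](γ[w; MAX(c)→e]((T ⋈[a=c] R))) → 1

== RESULT ==
e | a
3 | 3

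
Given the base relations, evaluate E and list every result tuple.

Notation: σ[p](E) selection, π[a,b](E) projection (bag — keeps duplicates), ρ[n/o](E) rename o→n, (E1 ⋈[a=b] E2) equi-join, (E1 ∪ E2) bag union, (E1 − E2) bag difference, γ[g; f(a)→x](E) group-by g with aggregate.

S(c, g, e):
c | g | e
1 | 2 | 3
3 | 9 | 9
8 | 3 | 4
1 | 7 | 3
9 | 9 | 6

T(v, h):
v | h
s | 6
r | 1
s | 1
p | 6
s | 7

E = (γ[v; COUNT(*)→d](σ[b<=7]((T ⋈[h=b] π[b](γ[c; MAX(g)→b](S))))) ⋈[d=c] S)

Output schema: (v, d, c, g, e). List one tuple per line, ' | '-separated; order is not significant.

Per-node cardinality:
  T → 5
  S → 5
  γ[c; MAX(g)→b](S) → 4
  π[b](γ[c; MAX(g)→b](S)) → 4
  (T ⋈[h=b] π[b](γ[c; MAX(g)→b](S))) → 1
  σ[b<=7]((T ⋈[h=b] π[b](γ[c; MAX(g)→b](S)))) → 1
  γ[v; COUNT(*)→d](σ[b<=7]((T ⋈[h=b] π[b](γ[c; MAX(g)→b](S))))) → 1
  S → 5
  (γ[v; COUNT(*)→d](σ[b<=7]((T ⋈[h=b] π[b](γ[c; MAX(g)→b](S))))) ⋈[d=c] S) → 2

== RESULT ==
v | d | c | g | e
s | 1 | 1 | 2 | 3
s | 1 | 1 | 7 | 3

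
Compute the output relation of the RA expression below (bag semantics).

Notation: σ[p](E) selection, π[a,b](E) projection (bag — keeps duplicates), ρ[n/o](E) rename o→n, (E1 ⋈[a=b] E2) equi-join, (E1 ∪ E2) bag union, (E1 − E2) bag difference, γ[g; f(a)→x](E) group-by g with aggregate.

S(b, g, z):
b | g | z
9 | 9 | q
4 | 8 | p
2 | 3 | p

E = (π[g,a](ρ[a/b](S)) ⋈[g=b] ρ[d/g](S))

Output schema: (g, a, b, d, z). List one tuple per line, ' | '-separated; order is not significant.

Stepwise |·|:
  S → 3
  ρ[a/b](S) → 3
  π[g,a](ρ[a/b](S)) → 3
  S → 3
  ρ[d/g](S) → 3
  (π[g,a](ρ[a/b](S)) ⋈[g=b] ρ[d/g](S)) → 1

== RESULT ==
g | a | b | d | z
9 | 9 | 9 | 9 | q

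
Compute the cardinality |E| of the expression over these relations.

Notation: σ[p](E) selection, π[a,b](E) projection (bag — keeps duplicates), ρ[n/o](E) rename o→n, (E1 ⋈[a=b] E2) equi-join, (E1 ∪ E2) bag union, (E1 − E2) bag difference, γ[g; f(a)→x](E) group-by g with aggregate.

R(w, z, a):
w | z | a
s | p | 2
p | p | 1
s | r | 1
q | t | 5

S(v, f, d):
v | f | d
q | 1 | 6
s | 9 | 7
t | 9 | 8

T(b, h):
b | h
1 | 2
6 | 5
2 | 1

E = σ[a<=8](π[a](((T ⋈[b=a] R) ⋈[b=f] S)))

Row counts bottom-up:
  T → 3
  R → 4
  (T ⋈[b=a] R) → 3
  S → 3
  ((T ⋈[b=a] R) ⋈[b=f] S) → 2
  π[a](((T ⋈[b=a] R) ⋈[b=f] S)) → 2
  σ[a<=8](π[a](((T ⋈[b=a] R) ⋈[b=f] S))) → 2

|E| = 2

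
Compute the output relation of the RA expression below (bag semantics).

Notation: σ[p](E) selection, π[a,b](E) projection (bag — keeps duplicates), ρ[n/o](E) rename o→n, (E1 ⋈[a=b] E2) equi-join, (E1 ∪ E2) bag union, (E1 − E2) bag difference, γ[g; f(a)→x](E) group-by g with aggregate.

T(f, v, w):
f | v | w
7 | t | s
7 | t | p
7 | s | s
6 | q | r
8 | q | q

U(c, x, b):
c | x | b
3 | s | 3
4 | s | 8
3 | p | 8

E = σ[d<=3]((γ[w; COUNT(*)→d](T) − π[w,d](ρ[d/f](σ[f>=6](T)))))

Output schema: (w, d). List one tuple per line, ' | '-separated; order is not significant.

Stepwise |·|:
  T → 5
  γ[w; COUNT(*)→d](T) → 4
  T → 5
  σ[f>=6](T) → 5
  ρ[d/f](σ[f>=6](T)) → 5
  π[w,d](ρ[d/f](σ[f>=6](T))) → 5
  (γ[w; COUNT(*)→d](T) − π[w,d](ρ[d/f](σ[f>=6](T)))) → 4
  σ[d<=3]((γ[w; COUNT(*)→d](T) − π[w,d](ρ[d/f](σ[f>=6](T))))) → 4

== RESULT ==
w | d
p | 1
q | 1
r | 1
s | 2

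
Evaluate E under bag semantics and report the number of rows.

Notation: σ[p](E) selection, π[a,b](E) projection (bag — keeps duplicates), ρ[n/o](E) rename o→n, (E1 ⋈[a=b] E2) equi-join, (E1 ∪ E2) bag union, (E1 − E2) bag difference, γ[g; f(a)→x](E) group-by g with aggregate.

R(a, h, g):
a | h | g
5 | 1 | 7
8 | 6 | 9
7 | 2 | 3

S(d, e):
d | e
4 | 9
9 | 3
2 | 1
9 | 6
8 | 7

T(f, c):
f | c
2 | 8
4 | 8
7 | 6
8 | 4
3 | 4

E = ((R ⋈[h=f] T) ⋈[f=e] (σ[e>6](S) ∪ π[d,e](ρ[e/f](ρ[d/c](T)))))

Row counts bottom-up:
  R → 3
  T → 5
  (R ⋈[h=f] T) → 1
  S → 5
  σ[e>6](S) → 2
  T → 5
  ρ[d/c](T) → 5
  ρ[e/f](ρ[d/c](T)) → 5
  π[d,e](ρ[e/f](ρ[d/c](T))) → 5
  (σ[e>6](S) ∪ π[d,e](ρ[e/f](ρ[d/c](T)))) → 7
  ((R ⋈[h=f] T) ⋈[f=e] (σ[e>6](S) ∪ π[d,e](ρ[e/f](ρ[d/c](T))))) → 1

|E| = 1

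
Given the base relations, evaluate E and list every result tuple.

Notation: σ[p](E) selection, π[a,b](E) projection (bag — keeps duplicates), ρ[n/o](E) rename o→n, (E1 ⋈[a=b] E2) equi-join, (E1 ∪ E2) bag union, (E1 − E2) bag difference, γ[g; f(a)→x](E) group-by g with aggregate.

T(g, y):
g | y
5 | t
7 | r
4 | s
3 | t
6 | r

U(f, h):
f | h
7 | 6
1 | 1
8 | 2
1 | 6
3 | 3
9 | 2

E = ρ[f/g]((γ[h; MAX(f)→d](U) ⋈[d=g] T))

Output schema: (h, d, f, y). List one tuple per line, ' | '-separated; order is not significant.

Per-node cardinality:
  U → 6
  γ[h; MAX(f)→d](U) → 4
  T → 5
  (γ[h; MAX(f)→d](U) ⋈[d=g] T) → 2
  ρ[f/g]((γ[h; MAX(f)→d](U) ⋈[d=g] T)) → 2

== RESULT ==
h | d | f | y
3 | 3 | 3 | t
6 | 7 | 7 | r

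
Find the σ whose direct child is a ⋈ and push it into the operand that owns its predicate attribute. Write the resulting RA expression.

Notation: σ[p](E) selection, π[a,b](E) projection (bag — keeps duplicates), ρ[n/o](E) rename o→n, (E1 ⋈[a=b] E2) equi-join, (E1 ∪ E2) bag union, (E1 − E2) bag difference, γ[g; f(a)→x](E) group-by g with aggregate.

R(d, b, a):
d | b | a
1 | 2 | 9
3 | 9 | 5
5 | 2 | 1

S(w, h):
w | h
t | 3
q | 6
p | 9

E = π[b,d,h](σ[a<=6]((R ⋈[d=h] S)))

σ filters on a, owned by the left side.
E' = π[b,d,h]((σ[a<=6](R) ⋈[d=h] S))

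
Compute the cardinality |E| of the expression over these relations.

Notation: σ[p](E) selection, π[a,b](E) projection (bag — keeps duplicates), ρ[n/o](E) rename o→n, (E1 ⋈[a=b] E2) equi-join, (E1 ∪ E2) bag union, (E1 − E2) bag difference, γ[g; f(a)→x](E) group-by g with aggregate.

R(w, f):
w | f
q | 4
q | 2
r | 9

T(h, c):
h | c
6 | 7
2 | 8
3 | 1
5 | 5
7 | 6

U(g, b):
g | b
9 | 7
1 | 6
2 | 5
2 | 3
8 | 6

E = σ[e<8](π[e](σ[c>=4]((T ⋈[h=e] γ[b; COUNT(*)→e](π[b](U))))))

Subexpression sizes:
  T → 5
  U → 5
  π[b](U) → 5
  γ[b; COUNT(*)→e](π[b](U)) → 4
  (T ⋈[h=e] γ[b; COUNT(*)→e](π[b](U))) → 1
  σ[c>=4]((T ⋈[h=e] γ[b; COUNT(*)→e](π[b](U)))) → 1
  π[e](σ[c>=4]((T ⋈[h=e] γ[b; COUNT(*)→e](π[b](U))))) → 1
  σ[e<8](π[e](σ[c>=4]((T ⋈[h=e] γ[b; COUNT(*)→e](π[b](U)))))) → 1

|E| = 1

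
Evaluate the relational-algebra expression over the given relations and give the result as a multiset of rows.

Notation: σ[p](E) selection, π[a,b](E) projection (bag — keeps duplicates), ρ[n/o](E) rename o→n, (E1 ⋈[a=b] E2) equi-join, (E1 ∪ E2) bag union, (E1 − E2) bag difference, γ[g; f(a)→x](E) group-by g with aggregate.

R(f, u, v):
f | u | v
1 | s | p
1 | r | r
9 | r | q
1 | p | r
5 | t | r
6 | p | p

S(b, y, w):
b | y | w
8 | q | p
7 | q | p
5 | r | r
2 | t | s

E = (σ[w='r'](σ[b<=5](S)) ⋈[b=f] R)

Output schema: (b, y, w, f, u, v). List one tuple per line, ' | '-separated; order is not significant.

Row counts bottom-up:
  S → 4
  σ[b<=5](S) → 2
  σ[w='r'](σ[b<=5](S)) → 1
  R → 6
  (σ[w='r'](σ[b<=5](S)) ⋈[b=f] R) → 1

== RESULT ==
b | y | w | f | u | v
5 | r | r | 5 | t | r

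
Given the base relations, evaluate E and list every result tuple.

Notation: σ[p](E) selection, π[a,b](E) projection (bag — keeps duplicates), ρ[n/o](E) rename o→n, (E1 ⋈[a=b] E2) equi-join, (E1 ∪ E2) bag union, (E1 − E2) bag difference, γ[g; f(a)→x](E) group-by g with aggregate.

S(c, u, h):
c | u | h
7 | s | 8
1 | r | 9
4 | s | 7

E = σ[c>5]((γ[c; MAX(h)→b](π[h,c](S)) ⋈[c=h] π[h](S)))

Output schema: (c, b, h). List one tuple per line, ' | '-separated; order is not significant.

Row counts bottom-up:
  S → 3
  π[h,c](S) → 3
  γ[c; MAX(h)→b](π[h,c](S)) → 3
  S → 3
  π[h](S) → 3
  (γ[c; MAX(h)→b](π[h,c](S)) ⋈[c=h] π[h](S)) → 1
  σ[c>5]((γ[c; MAX(h)→b](π[h,c](S)) ⋈[c=h] π[h](S))) → 1

== RESULT ==
c | b | h
7 | 8 | 7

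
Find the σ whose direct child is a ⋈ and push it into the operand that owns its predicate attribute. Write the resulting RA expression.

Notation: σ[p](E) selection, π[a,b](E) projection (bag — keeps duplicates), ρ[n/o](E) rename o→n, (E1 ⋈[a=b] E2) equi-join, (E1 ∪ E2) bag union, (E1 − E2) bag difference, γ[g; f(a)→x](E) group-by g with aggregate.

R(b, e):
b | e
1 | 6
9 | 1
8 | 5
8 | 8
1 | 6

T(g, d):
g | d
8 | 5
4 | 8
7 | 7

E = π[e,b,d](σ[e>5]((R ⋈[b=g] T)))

σ filters on e, owned by the left side.
E' = π[e,b,d]((σ[e>5](R) ⋈[b=g] T))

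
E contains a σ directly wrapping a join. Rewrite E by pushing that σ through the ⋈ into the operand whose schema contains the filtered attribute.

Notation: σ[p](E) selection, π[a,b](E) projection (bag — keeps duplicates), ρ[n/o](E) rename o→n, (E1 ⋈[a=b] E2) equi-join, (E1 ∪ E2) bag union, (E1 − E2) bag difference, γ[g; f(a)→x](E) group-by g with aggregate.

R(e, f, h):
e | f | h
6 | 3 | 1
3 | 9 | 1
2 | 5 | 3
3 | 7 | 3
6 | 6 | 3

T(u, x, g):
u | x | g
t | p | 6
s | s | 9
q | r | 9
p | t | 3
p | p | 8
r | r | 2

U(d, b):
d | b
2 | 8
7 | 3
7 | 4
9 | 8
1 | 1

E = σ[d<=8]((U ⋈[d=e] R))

σ filters on d, owned by the left side.
E' = (σ[d<=8](U) ⋈[d=e] R)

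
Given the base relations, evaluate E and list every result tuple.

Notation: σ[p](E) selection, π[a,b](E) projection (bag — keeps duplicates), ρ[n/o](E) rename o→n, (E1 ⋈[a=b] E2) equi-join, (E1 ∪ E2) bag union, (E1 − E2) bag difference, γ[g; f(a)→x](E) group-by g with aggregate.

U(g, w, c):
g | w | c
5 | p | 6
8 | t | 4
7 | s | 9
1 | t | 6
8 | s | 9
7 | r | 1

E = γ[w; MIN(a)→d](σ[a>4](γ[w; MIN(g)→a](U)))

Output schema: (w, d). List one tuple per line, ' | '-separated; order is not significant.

Per-node cardinality:
  U → 6
  γ[w; MIN(g)→a](U) → 4
  σ[a>4](γ[w; MIN(g)→a](U)) → 3
  γ[w; MIN(a)→d](σ[a>4](γ[w; MIN(g)→a](U))) → 3

== RESULT ==
w | d
p | 5
r | 7
s | 7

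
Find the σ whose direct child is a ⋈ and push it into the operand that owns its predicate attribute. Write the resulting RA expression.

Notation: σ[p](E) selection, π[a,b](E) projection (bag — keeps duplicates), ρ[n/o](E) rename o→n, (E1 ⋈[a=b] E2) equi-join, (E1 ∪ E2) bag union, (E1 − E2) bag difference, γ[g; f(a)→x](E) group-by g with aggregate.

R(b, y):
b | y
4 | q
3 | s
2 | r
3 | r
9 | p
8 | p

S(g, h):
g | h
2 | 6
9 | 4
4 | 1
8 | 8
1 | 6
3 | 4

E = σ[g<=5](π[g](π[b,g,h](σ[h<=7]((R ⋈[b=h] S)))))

σ filters on h, owned by the right side.
E' = σ[g<=5](π[g](π[b,g,h]((R ⋈[b=h] σ[h<=7](S)))))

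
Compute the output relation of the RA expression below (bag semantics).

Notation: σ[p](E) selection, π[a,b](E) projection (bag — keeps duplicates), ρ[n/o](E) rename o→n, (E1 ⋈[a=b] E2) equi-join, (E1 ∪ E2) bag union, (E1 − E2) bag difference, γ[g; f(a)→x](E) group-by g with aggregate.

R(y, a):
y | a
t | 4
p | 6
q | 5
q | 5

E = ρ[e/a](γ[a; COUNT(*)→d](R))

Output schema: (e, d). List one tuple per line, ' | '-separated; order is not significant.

Stepwise |·|:
  R → 4
  γ[a; COUNT(*)→d](R) → 3
  ρ[e/a](γ[a; COUNT(*)→d](R)) → 3

== RESULT ==
e | d
4 | 1
5 | 2
6 | 1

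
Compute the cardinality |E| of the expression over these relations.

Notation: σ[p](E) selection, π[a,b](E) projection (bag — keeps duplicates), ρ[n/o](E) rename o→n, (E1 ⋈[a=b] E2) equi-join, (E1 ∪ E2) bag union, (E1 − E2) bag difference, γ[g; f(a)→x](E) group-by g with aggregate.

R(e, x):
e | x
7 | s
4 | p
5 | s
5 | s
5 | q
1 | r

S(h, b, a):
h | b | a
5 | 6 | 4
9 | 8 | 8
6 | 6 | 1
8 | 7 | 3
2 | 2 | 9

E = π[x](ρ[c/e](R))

Row counts bottom-up:
  R → 6
  ρ[c/e](R) → 6
  π[x](ρ[c/e](R)) → 6

|E| = 6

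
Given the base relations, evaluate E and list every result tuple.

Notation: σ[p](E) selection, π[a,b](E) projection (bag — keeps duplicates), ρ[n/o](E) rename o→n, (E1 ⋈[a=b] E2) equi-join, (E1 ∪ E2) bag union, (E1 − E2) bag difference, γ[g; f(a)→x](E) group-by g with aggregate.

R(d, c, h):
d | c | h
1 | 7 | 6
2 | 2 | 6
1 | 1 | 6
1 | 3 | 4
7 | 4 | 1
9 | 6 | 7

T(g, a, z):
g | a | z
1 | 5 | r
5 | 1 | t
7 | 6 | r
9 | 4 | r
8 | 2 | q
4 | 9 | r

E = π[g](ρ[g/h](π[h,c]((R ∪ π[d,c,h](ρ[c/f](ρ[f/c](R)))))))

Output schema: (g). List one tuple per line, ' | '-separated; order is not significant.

Per-node cardinality:
  R → 6
  R → 6
  ρ[f/c](R) → 6
  ρ[c/f](ρ[f/c](R)) → 6
  π[d,c,h](ρ[c/f](ρ[f/c](R))) → 6
  (R ∪ π[d,c,h](ρ[c/f](ρ[f/c](R)))) → 12
  π[h,c]((R ∪ π[d,c,h](ρ[c/f](ρ[f/c](R))))) → 12
  ρ[g/h](π[h,c]((R ∪ π[d,c,h](ρ[c/f](ρ[f/c](R)))))) → 12
  π[g](ρ[g/h](π[h,c]((R ∪ π[d,c,h](ρ[c/f](ρ[f/c](R))))))) → 12

== RESULT ==
g
1
1
4
4
6
6
6
6
6
6
7
7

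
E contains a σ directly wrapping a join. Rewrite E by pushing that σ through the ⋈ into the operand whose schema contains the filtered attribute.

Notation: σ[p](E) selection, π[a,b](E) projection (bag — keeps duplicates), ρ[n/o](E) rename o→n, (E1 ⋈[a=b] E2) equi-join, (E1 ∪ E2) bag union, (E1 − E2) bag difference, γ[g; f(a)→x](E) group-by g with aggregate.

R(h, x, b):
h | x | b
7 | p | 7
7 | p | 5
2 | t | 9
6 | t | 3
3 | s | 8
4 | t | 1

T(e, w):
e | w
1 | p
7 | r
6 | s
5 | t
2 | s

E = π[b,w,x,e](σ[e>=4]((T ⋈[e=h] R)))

σ filters on e, owned by the left side.
E' = π[b,w,x,e]((σ[e>=4](T) ⋈[e=h] R))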